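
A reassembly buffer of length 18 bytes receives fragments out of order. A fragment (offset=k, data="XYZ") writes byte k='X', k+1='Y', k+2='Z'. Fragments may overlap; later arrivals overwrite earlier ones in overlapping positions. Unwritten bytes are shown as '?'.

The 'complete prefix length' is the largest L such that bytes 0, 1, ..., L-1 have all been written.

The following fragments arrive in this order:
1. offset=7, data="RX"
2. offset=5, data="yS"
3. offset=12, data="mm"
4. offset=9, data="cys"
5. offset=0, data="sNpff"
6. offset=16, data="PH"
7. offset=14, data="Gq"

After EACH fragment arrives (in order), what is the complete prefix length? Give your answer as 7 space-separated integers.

Fragment 1: offset=7 data="RX" -> buffer=???????RX????????? -> prefix_len=0
Fragment 2: offset=5 data="yS" -> buffer=?????ySRX????????? -> prefix_len=0
Fragment 3: offset=12 data="mm" -> buffer=?????ySRX???mm???? -> prefix_len=0
Fragment 4: offset=9 data="cys" -> buffer=?????ySRXcysmm???? -> prefix_len=0
Fragment 5: offset=0 data="sNpff" -> buffer=sNpffySRXcysmm???? -> prefix_len=14
Fragment 6: offset=16 data="PH" -> buffer=sNpffySRXcysmm??PH -> prefix_len=14
Fragment 7: offset=14 data="Gq" -> buffer=sNpffySRXcysmmGqPH -> prefix_len=18

Answer: 0 0 0 0 14 14 18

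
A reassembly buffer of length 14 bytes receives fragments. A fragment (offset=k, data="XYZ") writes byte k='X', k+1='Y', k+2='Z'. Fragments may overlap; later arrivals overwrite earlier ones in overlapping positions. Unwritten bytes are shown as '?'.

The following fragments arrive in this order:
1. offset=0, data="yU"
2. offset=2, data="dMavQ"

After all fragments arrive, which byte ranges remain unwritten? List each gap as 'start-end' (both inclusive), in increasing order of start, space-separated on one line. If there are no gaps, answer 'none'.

Fragment 1: offset=0 len=2
Fragment 2: offset=2 len=5
Gaps: 7-13

Answer: 7-13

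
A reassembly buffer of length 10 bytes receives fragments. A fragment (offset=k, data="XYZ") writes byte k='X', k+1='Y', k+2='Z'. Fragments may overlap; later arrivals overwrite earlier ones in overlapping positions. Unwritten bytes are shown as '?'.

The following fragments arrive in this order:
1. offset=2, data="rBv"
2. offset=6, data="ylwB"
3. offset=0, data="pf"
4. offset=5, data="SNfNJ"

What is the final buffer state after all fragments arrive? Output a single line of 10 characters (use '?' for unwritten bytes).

Fragment 1: offset=2 data="rBv" -> buffer=??rBv?????
Fragment 2: offset=6 data="ylwB" -> buffer=??rBv?ylwB
Fragment 3: offset=0 data="pf" -> buffer=pfrBv?ylwB
Fragment 4: offset=5 data="SNfNJ" -> buffer=pfrBvSNfNJ

Answer: pfrBvSNfNJ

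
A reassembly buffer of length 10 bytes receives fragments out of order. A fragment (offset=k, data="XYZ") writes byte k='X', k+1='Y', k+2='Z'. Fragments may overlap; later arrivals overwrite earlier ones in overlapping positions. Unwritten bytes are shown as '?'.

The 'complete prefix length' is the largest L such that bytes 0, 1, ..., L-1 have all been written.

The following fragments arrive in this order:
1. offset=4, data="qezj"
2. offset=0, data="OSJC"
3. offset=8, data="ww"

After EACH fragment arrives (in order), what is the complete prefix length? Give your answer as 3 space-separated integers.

Fragment 1: offset=4 data="qezj" -> buffer=????qezj?? -> prefix_len=0
Fragment 2: offset=0 data="OSJC" -> buffer=OSJCqezj?? -> prefix_len=8
Fragment 3: offset=8 data="ww" -> buffer=OSJCqezjww -> prefix_len=10

Answer: 0 8 10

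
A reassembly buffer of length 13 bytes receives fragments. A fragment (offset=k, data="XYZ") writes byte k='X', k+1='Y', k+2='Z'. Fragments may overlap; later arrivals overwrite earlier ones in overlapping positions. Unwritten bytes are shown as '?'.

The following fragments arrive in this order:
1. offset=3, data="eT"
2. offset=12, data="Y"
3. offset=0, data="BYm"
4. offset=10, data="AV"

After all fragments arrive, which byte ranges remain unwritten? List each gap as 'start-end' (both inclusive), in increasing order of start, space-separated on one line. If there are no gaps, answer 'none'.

Answer: 5-9

Derivation:
Fragment 1: offset=3 len=2
Fragment 2: offset=12 len=1
Fragment 3: offset=0 len=3
Fragment 4: offset=10 len=2
Gaps: 5-9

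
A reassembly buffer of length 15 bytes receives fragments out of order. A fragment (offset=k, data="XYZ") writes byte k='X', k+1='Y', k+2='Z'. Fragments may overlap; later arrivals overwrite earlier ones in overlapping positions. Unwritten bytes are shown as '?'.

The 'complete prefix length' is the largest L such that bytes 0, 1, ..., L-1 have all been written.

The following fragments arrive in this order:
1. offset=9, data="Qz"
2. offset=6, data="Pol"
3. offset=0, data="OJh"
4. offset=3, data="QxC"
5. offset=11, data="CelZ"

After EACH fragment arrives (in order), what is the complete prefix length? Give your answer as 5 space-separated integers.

Fragment 1: offset=9 data="Qz" -> buffer=?????????Qz???? -> prefix_len=0
Fragment 2: offset=6 data="Pol" -> buffer=??????PolQz???? -> prefix_len=0
Fragment 3: offset=0 data="OJh" -> buffer=OJh???PolQz???? -> prefix_len=3
Fragment 4: offset=3 data="QxC" -> buffer=OJhQxCPolQz???? -> prefix_len=11
Fragment 5: offset=11 data="CelZ" -> buffer=OJhQxCPolQzCelZ -> prefix_len=15

Answer: 0 0 3 11 15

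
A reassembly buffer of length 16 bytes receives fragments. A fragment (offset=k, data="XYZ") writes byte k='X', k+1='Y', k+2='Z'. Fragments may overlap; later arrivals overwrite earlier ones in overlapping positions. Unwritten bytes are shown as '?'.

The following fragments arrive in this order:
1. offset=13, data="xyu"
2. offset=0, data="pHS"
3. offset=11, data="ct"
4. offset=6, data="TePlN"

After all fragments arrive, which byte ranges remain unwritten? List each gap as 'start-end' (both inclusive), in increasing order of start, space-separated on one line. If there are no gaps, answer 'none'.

Answer: 3-5

Derivation:
Fragment 1: offset=13 len=3
Fragment 2: offset=0 len=3
Fragment 3: offset=11 len=2
Fragment 4: offset=6 len=5
Gaps: 3-5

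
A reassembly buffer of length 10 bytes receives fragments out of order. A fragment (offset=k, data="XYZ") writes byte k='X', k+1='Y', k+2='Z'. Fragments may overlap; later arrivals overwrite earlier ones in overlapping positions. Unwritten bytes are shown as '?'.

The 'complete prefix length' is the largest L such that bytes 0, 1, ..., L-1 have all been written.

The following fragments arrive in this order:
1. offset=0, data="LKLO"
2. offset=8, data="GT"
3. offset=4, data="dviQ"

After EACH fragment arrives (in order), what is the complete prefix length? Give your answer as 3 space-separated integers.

Fragment 1: offset=0 data="LKLO" -> buffer=LKLO?????? -> prefix_len=4
Fragment 2: offset=8 data="GT" -> buffer=LKLO????GT -> prefix_len=4
Fragment 3: offset=4 data="dviQ" -> buffer=LKLOdviQGT -> prefix_len=10

Answer: 4 4 10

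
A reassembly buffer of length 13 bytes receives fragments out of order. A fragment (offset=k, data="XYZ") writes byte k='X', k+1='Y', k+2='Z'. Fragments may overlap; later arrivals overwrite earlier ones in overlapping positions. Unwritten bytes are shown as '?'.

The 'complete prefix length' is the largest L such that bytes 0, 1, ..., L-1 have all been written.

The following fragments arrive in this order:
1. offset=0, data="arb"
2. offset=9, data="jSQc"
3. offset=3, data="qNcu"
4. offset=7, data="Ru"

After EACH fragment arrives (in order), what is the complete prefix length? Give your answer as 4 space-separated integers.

Fragment 1: offset=0 data="arb" -> buffer=arb?????????? -> prefix_len=3
Fragment 2: offset=9 data="jSQc" -> buffer=arb??????jSQc -> prefix_len=3
Fragment 3: offset=3 data="qNcu" -> buffer=arbqNcu??jSQc -> prefix_len=7
Fragment 4: offset=7 data="Ru" -> buffer=arbqNcuRujSQc -> prefix_len=13

Answer: 3 3 7 13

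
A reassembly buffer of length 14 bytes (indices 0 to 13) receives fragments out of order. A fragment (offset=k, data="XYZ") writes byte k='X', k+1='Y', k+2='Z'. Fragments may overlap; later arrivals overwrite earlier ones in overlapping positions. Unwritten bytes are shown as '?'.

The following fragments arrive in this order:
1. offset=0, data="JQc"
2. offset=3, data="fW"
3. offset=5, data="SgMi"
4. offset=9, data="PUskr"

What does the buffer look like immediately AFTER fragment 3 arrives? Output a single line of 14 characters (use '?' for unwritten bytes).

Answer: JQcfWSgMi?????

Derivation:
Fragment 1: offset=0 data="JQc" -> buffer=JQc???????????
Fragment 2: offset=3 data="fW" -> buffer=JQcfW?????????
Fragment 3: offset=5 data="SgMi" -> buffer=JQcfWSgMi?????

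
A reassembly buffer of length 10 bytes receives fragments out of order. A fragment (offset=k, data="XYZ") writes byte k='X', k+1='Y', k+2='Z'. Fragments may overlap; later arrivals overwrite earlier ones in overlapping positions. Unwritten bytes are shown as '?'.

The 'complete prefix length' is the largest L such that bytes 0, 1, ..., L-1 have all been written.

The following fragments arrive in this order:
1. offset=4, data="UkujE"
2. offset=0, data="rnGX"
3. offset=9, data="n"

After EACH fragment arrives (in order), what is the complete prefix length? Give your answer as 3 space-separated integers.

Answer: 0 9 10

Derivation:
Fragment 1: offset=4 data="UkujE" -> buffer=????UkujE? -> prefix_len=0
Fragment 2: offset=0 data="rnGX" -> buffer=rnGXUkujE? -> prefix_len=9
Fragment 3: offset=9 data="n" -> buffer=rnGXUkujEn -> prefix_len=10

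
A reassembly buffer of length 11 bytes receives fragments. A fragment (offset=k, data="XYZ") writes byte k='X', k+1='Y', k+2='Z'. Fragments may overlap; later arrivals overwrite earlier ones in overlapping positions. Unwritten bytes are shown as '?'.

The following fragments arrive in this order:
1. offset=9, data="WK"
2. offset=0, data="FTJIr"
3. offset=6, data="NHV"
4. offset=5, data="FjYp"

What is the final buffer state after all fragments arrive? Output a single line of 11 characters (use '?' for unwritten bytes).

Fragment 1: offset=9 data="WK" -> buffer=?????????WK
Fragment 2: offset=0 data="FTJIr" -> buffer=FTJIr????WK
Fragment 3: offset=6 data="NHV" -> buffer=FTJIr?NHVWK
Fragment 4: offset=5 data="FjYp" -> buffer=FTJIrFjYpWK

Answer: FTJIrFjYpWK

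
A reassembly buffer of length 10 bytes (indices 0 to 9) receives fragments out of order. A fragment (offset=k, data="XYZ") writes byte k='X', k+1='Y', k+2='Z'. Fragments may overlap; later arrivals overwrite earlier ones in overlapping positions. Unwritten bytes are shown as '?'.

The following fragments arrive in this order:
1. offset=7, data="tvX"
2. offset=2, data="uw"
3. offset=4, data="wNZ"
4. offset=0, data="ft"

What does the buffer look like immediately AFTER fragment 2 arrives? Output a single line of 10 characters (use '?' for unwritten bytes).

Fragment 1: offset=7 data="tvX" -> buffer=???????tvX
Fragment 2: offset=2 data="uw" -> buffer=??uw???tvX

Answer: ??uw???tvX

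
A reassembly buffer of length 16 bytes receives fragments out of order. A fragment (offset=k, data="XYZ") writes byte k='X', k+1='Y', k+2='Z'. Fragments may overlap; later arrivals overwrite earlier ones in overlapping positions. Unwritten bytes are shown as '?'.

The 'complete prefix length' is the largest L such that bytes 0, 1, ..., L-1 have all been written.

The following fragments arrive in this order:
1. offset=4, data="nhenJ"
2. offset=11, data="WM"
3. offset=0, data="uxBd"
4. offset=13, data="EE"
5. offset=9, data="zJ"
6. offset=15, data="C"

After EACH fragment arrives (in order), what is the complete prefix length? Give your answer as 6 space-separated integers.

Fragment 1: offset=4 data="nhenJ" -> buffer=????nhenJ??????? -> prefix_len=0
Fragment 2: offset=11 data="WM" -> buffer=????nhenJ??WM??? -> prefix_len=0
Fragment 3: offset=0 data="uxBd" -> buffer=uxBdnhenJ??WM??? -> prefix_len=9
Fragment 4: offset=13 data="EE" -> buffer=uxBdnhenJ??WMEE? -> prefix_len=9
Fragment 5: offset=9 data="zJ" -> buffer=uxBdnhenJzJWMEE? -> prefix_len=15
Fragment 6: offset=15 data="C" -> buffer=uxBdnhenJzJWMEEC -> prefix_len=16

Answer: 0 0 9 9 15 16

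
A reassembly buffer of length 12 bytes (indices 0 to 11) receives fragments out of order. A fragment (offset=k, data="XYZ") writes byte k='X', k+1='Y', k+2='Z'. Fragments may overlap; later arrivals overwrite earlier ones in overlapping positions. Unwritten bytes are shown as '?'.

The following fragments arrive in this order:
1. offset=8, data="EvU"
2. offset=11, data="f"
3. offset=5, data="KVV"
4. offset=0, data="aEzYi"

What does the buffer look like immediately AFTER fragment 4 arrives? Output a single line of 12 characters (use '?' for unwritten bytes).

Answer: aEzYiKVVEvUf

Derivation:
Fragment 1: offset=8 data="EvU" -> buffer=????????EvU?
Fragment 2: offset=11 data="f" -> buffer=????????EvUf
Fragment 3: offset=5 data="KVV" -> buffer=?????KVVEvUf
Fragment 4: offset=0 data="aEzYi" -> buffer=aEzYiKVVEvUf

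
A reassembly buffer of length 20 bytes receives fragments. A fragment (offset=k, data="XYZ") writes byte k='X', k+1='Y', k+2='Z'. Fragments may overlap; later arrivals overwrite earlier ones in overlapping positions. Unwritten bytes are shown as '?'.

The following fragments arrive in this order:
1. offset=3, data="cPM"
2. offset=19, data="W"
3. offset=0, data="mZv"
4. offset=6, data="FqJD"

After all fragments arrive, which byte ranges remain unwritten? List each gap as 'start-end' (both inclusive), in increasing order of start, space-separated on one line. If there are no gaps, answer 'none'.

Fragment 1: offset=3 len=3
Fragment 2: offset=19 len=1
Fragment 3: offset=0 len=3
Fragment 4: offset=6 len=4
Gaps: 10-18

Answer: 10-18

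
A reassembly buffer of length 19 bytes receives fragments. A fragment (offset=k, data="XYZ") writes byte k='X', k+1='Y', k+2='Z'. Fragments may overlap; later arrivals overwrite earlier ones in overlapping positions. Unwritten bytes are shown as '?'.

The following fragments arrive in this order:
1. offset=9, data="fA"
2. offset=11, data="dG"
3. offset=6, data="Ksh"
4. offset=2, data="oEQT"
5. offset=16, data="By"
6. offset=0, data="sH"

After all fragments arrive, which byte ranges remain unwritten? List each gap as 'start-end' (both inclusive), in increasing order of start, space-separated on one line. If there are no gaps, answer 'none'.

Fragment 1: offset=9 len=2
Fragment 2: offset=11 len=2
Fragment 3: offset=6 len=3
Fragment 4: offset=2 len=4
Fragment 5: offset=16 len=2
Fragment 6: offset=0 len=2
Gaps: 13-15 18-18

Answer: 13-15 18-18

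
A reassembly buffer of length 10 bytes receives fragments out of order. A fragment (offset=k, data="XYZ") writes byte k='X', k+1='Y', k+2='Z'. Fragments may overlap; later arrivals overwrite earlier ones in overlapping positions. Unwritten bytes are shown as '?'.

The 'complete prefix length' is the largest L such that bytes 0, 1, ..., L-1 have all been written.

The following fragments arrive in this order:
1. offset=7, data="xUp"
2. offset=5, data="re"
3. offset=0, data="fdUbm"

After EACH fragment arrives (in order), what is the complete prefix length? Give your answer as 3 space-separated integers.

Answer: 0 0 10

Derivation:
Fragment 1: offset=7 data="xUp" -> buffer=???????xUp -> prefix_len=0
Fragment 2: offset=5 data="re" -> buffer=?????rexUp -> prefix_len=0
Fragment 3: offset=0 data="fdUbm" -> buffer=fdUbmrexUp -> prefix_len=10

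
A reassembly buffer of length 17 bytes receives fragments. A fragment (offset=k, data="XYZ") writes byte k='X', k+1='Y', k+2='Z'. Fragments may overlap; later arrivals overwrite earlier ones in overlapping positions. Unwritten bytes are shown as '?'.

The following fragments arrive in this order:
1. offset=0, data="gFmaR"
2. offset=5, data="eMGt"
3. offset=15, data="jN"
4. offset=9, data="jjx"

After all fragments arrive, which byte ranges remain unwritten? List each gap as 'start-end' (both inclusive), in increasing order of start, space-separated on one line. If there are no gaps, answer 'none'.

Fragment 1: offset=0 len=5
Fragment 2: offset=5 len=4
Fragment 3: offset=15 len=2
Fragment 4: offset=9 len=3
Gaps: 12-14

Answer: 12-14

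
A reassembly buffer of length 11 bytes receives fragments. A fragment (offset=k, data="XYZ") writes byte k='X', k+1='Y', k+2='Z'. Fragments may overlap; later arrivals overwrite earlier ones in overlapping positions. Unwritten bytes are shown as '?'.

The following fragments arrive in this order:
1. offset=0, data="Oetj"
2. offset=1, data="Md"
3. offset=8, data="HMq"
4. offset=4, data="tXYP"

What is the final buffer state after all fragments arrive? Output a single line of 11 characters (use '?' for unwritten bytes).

Fragment 1: offset=0 data="Oetj" -> buffer=Oetj???????
Fragment 2: offset=1 data="Md" -> buffer=OMdj???????
Fragment 3: offset=8 data="HMq" -> buffer=OMdj????HMq
Fragment 4: offset=4 data="tXYP" -> buffer=OMdjtXYPHMq

Answer: OMdjtXYPHMq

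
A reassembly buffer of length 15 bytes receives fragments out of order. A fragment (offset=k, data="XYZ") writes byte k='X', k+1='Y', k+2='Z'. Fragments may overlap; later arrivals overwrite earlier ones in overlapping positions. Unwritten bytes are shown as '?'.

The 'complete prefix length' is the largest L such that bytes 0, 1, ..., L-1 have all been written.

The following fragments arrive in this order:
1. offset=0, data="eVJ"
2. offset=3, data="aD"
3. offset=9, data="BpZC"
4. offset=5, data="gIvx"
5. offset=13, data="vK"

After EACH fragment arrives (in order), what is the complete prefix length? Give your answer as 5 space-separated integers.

Answer: 3 5 5 13 15

Derivation:
Fragment 1: offset=0 data="eVJ" -> buffer=eVJ???????????? -> prefix_len=3
Fragment 2: offset=3 data="aD" -> buffer=eVJaD?????????? -> prefix_len=5
Fragment 3: offset=9 data="BpZC" -> buffer=eVJaD????BpZC?? -> prefix_len=5
Fragment 4: offset=5 data="gIvx" -> buffer=eVJaDgIvxBpZC?? -> prefix_len=13
Fragment 5: offset=13 data="vK" -> buffer=eVJaDgIvxBpZCvK -> prefix_len=15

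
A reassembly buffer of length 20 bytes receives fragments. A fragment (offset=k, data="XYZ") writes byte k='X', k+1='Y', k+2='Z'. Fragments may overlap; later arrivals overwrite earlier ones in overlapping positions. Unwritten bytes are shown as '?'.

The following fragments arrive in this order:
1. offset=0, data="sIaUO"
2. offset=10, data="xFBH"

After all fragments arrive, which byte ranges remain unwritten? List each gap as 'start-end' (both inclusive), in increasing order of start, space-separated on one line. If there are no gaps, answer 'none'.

Fragment 1: offset=0 len=5
Fragment 2: offset=10 len=4
Gaps: 5-9 14-19

Answer: 5-9 14-19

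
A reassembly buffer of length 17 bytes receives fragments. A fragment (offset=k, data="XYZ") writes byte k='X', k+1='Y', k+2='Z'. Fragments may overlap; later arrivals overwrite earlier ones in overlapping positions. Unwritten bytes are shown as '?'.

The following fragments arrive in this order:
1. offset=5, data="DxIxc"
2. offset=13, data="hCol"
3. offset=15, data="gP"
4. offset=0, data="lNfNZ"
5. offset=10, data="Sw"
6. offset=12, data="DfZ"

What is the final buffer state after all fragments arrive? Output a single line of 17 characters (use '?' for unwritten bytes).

Fragment 1: offset=5 data="DxIxc" -> buffer=?????DxIxc???????
Fragment 2: offset=13 data="hCol" -> buffer=?????DxIxc???hCol
Fragment 3: offset=15 data="gP" -> buffer=?????DxIxc???hCgP
Fragment 4: offset=0 data="lNfNZ" -> buffer=lNfNZDxIxc???hCgP
Fragment 5: offset=10 data="Sw" -> buffer=lNfNZDxIxcSw?hCgP
Fragment 6: offset=12 data="DfZ" -> buffer=lNfNZDxIxcSwDfZgP

Answer: lNfNZDxIxcSwDfZgP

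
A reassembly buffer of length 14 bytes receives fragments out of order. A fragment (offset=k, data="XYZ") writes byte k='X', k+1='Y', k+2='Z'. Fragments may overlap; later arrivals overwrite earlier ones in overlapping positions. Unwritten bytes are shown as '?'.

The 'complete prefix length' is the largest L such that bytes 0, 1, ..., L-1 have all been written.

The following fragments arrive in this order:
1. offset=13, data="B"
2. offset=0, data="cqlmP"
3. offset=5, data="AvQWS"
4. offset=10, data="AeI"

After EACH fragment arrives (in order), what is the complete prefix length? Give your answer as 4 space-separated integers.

Answer: 0 5 10 14

Derivation:
Fragment 1: offset=13 data="B" -> buffer=?????????????B -> prefix_len=0
Fragment 2: offset=0 data="cqlmP" -> buffer=cqlmP????????B -> prefix_len=5
Fragment 3: offset=5 data="AvQWS" -> buffer=cqlmPAvQWS???B -> prefix_len=10
Fragment 4: offset=10 data="AeI" -> buffer=cqlmPAvQWSAeIB -> prefix_len=14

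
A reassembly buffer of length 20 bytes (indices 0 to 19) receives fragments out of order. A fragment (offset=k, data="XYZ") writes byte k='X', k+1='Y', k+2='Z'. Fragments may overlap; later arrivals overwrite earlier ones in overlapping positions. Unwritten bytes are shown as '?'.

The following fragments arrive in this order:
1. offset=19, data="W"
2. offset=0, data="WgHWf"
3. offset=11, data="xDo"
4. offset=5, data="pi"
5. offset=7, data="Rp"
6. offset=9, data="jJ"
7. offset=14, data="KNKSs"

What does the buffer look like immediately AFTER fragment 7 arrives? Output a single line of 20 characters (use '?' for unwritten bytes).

Answer: WgHWfpiRpjJxDoKNKSsW

Derivation:
Fragment 1: offset=19 data="W" -> buffer=???????????????????W
Fragment 2: offset=0 data="WgHWf" -> buffer=WgHWf??????????????W
Fragment 3: offset=11 data="xDo" -> buffer=WgHWf??????xDo?????W
Fragment 4: offset=5 data="pi" -> buffer=WgHWfpi????xDo?????W
Fragment 5: offset=7 data="Rp" -> buffer=WgHWfpiRp??xDo?????W
Fragment 6: offset=9 data="jJ" -> buffer=WgHWfpiRpjJxDo?????W
Fragment 7: offset=14 data="KNKSs" -> buffer=WgHWfpiRpjJxDoKNKSsW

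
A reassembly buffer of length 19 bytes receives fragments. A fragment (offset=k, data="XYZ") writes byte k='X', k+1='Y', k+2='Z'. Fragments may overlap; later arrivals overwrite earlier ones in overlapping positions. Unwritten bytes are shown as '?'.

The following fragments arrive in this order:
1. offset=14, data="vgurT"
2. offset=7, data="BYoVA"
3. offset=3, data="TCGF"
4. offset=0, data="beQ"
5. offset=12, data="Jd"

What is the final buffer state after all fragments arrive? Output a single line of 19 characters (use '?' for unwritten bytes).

Answer: beQTCGFBYoVAJdvgurT

Derivation:
Fragment 1: offset=14 data="vgurT" -> buffer=??????????????vgurT
Fragment 2: offset=7 data="BYoVA" -> buffer=???????BYoVA??vgurT
Fragment 3: offset=3 data="TCGF" -> buffer=???TCGFBYoVA??vgurT
Fragment 4: offset=0 data="beQ" -> buffer=beQTCGFBYoVA??vgurT
Fragment 5: offset=12 data="Jd" -> buffer=beQTCGFBYoVAJdvgurT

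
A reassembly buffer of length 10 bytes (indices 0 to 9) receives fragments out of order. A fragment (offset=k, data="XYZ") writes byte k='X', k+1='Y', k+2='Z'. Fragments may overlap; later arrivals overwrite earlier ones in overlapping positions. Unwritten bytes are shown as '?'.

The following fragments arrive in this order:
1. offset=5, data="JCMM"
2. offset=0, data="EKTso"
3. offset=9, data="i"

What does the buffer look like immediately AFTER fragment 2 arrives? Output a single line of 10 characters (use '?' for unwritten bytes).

Fragment 1: offset=5 data="JCMM" -> buffer=?????JCMM?
Fragment 2: offset=0 data="EKTso" -> buffer=EKTsoJCMM?

Answer: EKTsoJCMM?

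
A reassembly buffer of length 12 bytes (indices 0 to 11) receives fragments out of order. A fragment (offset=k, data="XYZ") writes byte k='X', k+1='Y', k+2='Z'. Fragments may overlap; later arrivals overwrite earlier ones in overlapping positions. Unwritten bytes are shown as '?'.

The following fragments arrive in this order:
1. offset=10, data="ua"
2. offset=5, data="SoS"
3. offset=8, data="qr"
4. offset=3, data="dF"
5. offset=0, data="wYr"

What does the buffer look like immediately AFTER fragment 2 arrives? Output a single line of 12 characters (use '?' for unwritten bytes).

Fragment 1: offset=10 data="ua" -> buffer=??????????ua
Fragment 2: offset=5 data="SoS" -> buffer=?????SoS??ua

Answer: ?????SoS??ua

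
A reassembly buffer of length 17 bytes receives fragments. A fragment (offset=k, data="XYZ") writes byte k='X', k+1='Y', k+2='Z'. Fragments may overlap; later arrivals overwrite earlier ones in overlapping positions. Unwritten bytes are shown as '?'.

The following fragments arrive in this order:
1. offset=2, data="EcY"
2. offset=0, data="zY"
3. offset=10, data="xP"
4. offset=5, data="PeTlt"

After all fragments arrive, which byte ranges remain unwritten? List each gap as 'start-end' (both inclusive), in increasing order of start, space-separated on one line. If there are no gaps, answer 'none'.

Fragment 1: offset=2 len=3
Fragment 2: offset=0 len=2
Fragment 3: offset=10 len=2
Fragment 4: offset=5 len=5
Gaps: 12-16

Answer: 12-16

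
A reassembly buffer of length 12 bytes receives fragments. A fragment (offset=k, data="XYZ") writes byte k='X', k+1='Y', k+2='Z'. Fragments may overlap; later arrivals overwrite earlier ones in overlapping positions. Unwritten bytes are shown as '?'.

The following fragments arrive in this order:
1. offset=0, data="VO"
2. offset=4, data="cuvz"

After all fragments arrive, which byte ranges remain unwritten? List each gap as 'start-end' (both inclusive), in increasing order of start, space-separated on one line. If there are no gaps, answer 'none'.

Fragment 1: offset=0 len=2
Fragment 2: offset=4 len=4
Gaps: 2-3 8-11

Answer: 2-3 8-11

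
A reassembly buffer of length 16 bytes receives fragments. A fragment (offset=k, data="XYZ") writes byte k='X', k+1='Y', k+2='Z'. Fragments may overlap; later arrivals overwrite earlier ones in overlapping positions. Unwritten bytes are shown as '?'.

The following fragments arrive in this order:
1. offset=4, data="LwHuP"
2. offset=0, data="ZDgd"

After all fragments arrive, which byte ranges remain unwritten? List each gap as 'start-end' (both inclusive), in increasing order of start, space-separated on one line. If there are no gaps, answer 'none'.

Fragment 1: offset=4 len=5
Fragment 2: offset=0 len=4
Gaps: 9-15

Answer: 9-15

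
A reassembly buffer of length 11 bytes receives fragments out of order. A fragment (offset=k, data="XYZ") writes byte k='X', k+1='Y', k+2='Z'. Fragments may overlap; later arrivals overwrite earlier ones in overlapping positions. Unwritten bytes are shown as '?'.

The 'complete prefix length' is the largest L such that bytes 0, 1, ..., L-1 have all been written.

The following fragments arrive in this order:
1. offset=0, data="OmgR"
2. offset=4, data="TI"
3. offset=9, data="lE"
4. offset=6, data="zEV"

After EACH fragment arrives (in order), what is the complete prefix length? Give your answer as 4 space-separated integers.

Answer: 4 6 6 11

Derivation:
Fragment 1: offset=0 data="OmgR" -> buffer=OmgR??????? -> prefix_len=4
Fragment 2: offset=4 data="TI" -> buffer=OmgRTI????? -> prefix_len=6
Fragment 3: offset=9 data="lE" -> buffer=OmgRTI???lE -> prefix_len=6
Fragment 4: offset=6 data="zEV" -> buffer=OmgRTIzEVlE -> prefix_len=11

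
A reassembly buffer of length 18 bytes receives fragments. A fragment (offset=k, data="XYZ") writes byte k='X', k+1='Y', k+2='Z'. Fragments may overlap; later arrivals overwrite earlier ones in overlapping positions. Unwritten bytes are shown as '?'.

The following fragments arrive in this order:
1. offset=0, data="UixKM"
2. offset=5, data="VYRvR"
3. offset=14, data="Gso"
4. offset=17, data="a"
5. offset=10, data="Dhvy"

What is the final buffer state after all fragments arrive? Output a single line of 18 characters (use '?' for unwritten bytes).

Answer: UixKMVYRvRDhvyGsoa

Derivation:
Fragment 1: offset=0 data="UixKM" -> buffer=UixKM?????????????
Fragment 2: offset=5 data="VYRvR" -> buffer=UixKMVYRvR????????
Fragment 3: offset=14 data="Gso" -> buffer=UixKMVYRvR????Gso?
Fragment 4: offset=17 data="a" -> buffer=UixKMVYRvR????Gsoa
Fragment 5: offset=10 data="Dhvy" -> buffer=UixKMVYRvRDhvyGsoa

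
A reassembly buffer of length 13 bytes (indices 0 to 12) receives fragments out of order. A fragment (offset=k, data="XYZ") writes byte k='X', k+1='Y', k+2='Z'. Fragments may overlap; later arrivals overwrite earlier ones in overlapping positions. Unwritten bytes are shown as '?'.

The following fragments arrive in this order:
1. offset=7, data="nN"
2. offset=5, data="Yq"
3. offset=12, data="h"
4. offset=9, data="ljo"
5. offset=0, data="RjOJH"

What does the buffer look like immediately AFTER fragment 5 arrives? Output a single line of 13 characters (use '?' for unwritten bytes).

Fragment 1: offset=7 data="nN" -> buffer=???????nN????
Fragment 2: offset=5 data="Yq" -> buffer=?????YqnN????
Fragment 3: offset=12 data="h" -> buffer=?????YqnN???h
Fragment 4: offset=9 data="ljo" -> buffer=?????YqnNljoh
Fragment 5: offset=0 data="RjOJH" -> buffer=RjOJHYqnNljoh

Answer: RjOJHYqnNljoh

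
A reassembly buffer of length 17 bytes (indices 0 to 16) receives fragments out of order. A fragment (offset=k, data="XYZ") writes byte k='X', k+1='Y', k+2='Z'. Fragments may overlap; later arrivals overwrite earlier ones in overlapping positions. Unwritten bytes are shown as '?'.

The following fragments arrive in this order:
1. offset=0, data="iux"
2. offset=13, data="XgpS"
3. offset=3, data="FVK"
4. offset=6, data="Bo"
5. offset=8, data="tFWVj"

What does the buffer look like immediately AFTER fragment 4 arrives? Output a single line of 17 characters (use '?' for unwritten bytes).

Fragment 1: offset=0 data="iux" -> buffer=iux??????????????
Fragment 2: offset=13 data="XgpS" -> buffer=iux??????????XgpS
Fragment 3: offset=3 data="FVK" -> buffer=iuxFVK???????XgpS
Fragment 4: offset=6 data="Bo" -> buffer=iuxFVKBo?????XgpS

Answer: iuxFVKBo?????XgpS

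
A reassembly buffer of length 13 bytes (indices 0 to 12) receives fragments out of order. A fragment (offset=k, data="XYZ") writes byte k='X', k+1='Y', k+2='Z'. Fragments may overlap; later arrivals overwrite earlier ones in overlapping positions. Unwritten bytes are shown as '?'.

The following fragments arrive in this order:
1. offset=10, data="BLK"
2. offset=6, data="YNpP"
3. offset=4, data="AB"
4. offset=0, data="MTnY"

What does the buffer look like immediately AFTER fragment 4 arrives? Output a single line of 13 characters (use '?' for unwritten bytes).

Answer: MTnYABYNpPBLK

Derivation:
Fragment 1: offset=10 data="BLK" -> buffer=??????????BLK
Fragment 2: offset=6 data="YNpP" -> buffer=??????YNpPBLK
Fragment 3: offset=4 data="AB" -> buffer=????ABYNpPBLK
Fragment 4: offset=0 data="MTnY" -> buffer=MTnYABYNpPBLK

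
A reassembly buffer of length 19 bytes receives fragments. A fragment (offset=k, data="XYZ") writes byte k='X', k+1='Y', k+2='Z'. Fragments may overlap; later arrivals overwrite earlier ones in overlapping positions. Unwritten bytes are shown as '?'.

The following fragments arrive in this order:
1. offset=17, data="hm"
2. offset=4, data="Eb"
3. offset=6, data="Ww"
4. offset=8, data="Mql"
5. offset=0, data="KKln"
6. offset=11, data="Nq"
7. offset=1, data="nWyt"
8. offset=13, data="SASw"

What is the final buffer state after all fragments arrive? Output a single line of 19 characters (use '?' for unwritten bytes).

Fragment 1: offset=17 data="hm" -> buffer=?????????????????hm
Fragment 2: offset=4 data="Eb" -> buffer=????Eb???????????hm
Fragment 3: offset=6 data="Ww" -> buffer=????EbWw?????????hm
Fragment 4: offset=8 data="Mql" -> buffer=????EbWwMql??????hm
Fragment 5: offset=0 data="KKln" -> buffer=KKlnEbWwMql??????hm
Fragment 6: offset=11 data="Nq" -> buffer=KKlnEbWwMqlNq????hm
Fragment 7: offset=1 data="nWyt" -> buffer=KnWytbWwMqlNq????hm
Fragment 8: offset=13 data="SASw" -> buffer=KnWytbWwMqlNqSASwhm

Answer: KnWytbWwMqlNqSASwhm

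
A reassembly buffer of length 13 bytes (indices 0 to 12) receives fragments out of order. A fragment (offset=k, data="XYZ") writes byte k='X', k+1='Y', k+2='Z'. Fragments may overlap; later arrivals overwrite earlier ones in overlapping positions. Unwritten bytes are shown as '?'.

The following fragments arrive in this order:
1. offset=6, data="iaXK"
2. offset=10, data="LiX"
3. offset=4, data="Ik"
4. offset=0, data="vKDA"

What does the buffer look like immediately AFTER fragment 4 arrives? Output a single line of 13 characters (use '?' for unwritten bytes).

Fragment 1: offset=6 data="iaXK" -> buffer=??????iaXK???
Fragment 2: offset=10 data="LiX" -> buffer=??????iaXKLiX
Fragment 3: offset=4 data="Ik" -> buffer=????IkiaXKLiX
Fragment 4: offset=0 data="vKDA" -> buffer=vKDAIkiaXKLiX

Answer: vKDAIkiaXKLiX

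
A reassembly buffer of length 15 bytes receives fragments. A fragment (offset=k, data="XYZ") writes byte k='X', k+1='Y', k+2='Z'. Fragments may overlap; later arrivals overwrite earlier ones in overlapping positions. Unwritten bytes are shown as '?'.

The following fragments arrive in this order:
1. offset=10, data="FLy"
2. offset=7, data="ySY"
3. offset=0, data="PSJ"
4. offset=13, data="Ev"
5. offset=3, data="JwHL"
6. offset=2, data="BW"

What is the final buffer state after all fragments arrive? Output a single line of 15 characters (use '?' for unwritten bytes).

Fragment 1: offset=10 data="FLy" -> buffer=??????????FLy??
Fragment 2: offset=7 data="ySY" -> buffer=???????ySYFLy??
Fragment 3: offset=0 data="PSJ" -> buffer=PSJ????ySYFLy??
Fragment 4: offset=13 data="Ev" -> buffer=PSJ????ySYFLyEv
Fragment 5: offset=3 data="JwHL" -> buffer=PSJJwHLySYFLyEv
Fragment 6: offset=2 data="BW" -> buffer=PSBWwHLySYFLyEv

Answer: PSBWwHLySYFLyEv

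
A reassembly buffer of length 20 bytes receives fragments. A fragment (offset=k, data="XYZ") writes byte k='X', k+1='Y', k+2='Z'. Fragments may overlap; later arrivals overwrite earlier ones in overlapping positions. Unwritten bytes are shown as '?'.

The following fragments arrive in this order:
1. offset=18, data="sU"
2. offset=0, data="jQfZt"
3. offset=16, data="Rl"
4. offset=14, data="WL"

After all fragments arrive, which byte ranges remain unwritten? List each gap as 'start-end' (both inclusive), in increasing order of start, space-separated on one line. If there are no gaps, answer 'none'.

Answer: 5-13

Derivation:
Fragment 1: offset=18 len=2
Fragment 2: offset=0 len=5
Fragment 3: offset=16 len=2
Fragment 4: offset=14 len=2
Gaps: 5-13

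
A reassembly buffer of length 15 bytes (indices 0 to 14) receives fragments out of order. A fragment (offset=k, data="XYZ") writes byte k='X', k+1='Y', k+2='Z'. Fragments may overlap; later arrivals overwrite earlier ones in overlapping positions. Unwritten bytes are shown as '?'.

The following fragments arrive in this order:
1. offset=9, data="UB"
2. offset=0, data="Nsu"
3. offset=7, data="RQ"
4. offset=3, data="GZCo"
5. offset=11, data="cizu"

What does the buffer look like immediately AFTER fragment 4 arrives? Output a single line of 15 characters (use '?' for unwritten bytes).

Answer: NsuGZCoRQUB????

Derivation:
Fragment 1: offset=9 data="UB" -> buffer=?????????UB????
Fragment 2: offset=0 data="Nsu" -> buffer=Nsu??????UB????
Fragment 3: offset=7 data="RQ" -> buffer=Nsu????RQUB????
Fragment 4: offset=3 data="GZCo" -> buffer=NsuGZCoRQUB????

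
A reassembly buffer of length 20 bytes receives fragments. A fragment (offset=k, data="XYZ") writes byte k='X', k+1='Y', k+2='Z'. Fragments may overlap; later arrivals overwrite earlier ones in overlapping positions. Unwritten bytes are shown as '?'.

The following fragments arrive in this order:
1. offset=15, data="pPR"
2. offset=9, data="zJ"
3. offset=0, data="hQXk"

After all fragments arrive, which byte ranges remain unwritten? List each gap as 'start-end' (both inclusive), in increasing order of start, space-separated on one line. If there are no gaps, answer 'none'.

Fragment 1: offset=15 len=3
Fragment 2: offset=9 len=2
Fragment 3: offset=0 len=4
Gaps: 4-8 11-14 18-19

Answer: 4-8 11-14 18-19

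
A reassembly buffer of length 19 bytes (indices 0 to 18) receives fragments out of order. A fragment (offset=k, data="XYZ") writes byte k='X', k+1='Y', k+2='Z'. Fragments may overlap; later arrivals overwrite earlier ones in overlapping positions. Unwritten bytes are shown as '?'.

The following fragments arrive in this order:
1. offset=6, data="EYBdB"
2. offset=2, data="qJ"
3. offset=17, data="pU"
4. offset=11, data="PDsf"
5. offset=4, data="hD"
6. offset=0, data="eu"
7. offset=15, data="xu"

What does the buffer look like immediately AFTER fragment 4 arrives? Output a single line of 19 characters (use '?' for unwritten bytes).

Answer: ??qJ??EYBdBPDsf??pU

Derivation:
Fragment 1: offset=6 data="EYBdB" -> buffer=??????EYBdB????????
Fragment 2: offset=2 data="qJ" -> buffer=??qJ??EYBdB????????
Fragment 3: offset=17 data="pU" -> buffer=??qJ??EYBdB??????pU
Fragment 4: offset=11 data="PDsf" -> buffer=??qJ??EYBdBPDsf??pU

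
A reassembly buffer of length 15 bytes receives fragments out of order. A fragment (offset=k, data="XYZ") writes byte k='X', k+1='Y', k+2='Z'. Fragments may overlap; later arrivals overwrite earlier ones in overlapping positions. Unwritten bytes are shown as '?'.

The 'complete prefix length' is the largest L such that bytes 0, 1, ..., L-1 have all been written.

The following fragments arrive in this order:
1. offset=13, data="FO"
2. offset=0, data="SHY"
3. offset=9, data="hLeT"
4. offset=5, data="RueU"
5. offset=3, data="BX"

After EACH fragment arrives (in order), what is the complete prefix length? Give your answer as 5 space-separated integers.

Fragment 1: offset=13 data="FO" -> buffer=?????????????FO -> prefix_len=0
Fragment 2: offset=0 data="SHY" -> buffer=SHY??????????FO -> prefix_len=3
Fragment 3: offset=9 data="hLeT" -> buffer=SHY??????hLeTFO -> prefix_len=3
Fragment 4: offset=5 data="RueU" -> buffer=SHY??RueUhLeTFO -> prefix_len=3
Fragment 5: offset=3 data="BX" -> buffer=SHYBXRueUhLeTFO -> prefix_len=15

Answer: 0 3 3 3 15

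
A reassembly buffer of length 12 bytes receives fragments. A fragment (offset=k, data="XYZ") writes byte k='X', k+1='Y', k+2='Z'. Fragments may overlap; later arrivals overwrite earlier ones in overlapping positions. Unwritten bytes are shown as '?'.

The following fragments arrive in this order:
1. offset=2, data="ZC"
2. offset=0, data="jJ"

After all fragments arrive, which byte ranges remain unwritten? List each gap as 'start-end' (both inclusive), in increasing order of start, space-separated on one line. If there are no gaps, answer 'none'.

Answer: 4-11

Derivation:
Fragment 1: offset=2 len=2
Fragment 2: offset=0 len=2
Gaps: 4-11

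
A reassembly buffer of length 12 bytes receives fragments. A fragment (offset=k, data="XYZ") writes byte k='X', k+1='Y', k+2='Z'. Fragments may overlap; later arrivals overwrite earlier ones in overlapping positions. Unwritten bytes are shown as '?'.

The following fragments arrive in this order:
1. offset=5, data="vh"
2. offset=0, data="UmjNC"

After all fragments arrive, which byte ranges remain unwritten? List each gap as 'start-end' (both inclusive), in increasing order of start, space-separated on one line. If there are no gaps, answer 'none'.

Fragment 1: offset=5 len=2
Fragment 2: offset=0 len=5
Gaps: 7-11

Answer: 7-11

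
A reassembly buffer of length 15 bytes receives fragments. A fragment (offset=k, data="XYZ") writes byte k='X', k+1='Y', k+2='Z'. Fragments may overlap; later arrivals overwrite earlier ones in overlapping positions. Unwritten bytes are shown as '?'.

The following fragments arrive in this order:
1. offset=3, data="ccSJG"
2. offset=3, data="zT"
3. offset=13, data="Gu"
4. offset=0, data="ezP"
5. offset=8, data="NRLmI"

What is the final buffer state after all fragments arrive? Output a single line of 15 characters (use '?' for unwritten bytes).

Fragment 1: offset=3 data="ccSJG" -> buffer=???ccSJG???????
Fragment 2: offset=3 data="zT" -> buffer=???zTSJG???????
Fragment 3: offset=13 data="Gu" -> buffer=???zTSJG?????Gu
Fragment 4: offset=0 data="ezP" -> buffer=ezPzTSJG?????Gu
Fragment 5: offset=8 data="NRLmI" -> buffer=ezPzTSJGNRLmIGu

Answer: ezPzTSJGNRLmIGu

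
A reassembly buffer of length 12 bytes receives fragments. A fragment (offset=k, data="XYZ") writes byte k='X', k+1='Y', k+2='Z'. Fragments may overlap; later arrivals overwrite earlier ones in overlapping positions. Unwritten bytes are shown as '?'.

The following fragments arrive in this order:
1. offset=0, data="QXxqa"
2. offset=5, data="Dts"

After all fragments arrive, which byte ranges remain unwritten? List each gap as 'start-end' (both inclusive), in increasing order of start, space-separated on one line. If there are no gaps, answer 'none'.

Fragment 1: offset=0 len=5
Fragment 2: offset=5 len=3
Gaps: 8-11

Answer: 8-11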